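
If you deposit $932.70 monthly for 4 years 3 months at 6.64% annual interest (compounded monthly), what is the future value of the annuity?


Future value of an ordinary annuity: FV = PMT × ((1 + r)^n − 1) / r
Monthly rate r = 0.0664/12 ≈ 0.00553333, n = 51
FV = $932.70 × ((1 + 0.0664/12)^51 − 1) / (0.0664/12)
FV = $932.70 × 58.737252
FV = $54,784.23

FV = PMT × ((1+r)^n - 1)/r = $54,784.23


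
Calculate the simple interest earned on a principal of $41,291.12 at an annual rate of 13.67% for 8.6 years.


Simple interest formula: I = P × r × t
I = $41,291.12 × 0.1367 × 8.6
I = $48,542.67

I = P × r × t = $48,542.67


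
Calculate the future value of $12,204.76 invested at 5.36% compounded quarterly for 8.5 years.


Compound interest formula: A = P(1 + r/n)^(nt)
A = $12,204.76 × (1 + 0.0536/4)^(4 × 8.5)
Growth factor: (1 + 0.0536/4)^34 = 1.572355
A = $12,204.76 × 1.572355
A = $19,190.22

A = P(1 + r/n)^(nt) = $19,190.22


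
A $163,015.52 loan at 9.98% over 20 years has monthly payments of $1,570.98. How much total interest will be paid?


Total paid over the life of the loan = PMT × n.
Total paid = $1,570.98 × 240 = $377,035.20
Total interest = total paid − principal = $377,035.20 − $163,015.52 = $214,019.68

Total interest = (PMT × n) - PV = $214,019.68


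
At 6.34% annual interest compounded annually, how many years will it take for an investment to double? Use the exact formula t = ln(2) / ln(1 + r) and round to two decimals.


Doubling condition: (1 + r)^t = 2
Take ln of both sides: t × ln(1 + r) = ln(2)
t = ln(2) / ln(1 + r)
t = 0.693147 / 0.061471
t = 11.28

t = ln(2) / ln(1 + r) = 11.28 years


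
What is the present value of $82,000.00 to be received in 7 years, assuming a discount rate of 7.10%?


Present value formula: PV = FV / (1 + r)^t
PV = $82,000.00 / (1 + 0.071)^7
PV = $82,000.00 / 1.616316
PV = $50,732.65

PV = FV / (1 + r)^t = $50,732.65


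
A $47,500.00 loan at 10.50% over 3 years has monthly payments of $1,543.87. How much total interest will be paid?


Total paid over the life of the loan = PMT × n.
Total paid = $1,543.87 × 36 = $55,579.32
Total interest = total paid − principal = $55,579.32 − $47,500.00 = $8,079.32

Total interest = (PMT × n) - PV = $8,079.32


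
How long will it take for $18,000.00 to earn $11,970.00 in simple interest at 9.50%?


Rearrange the simple interest formula for t:
I = P × r × t  ⇒  t = I / (P × r)
t = $11,970.00 / ($18,000.00 × 0.095)
t = 7

t = I/(P×r) = 7 years


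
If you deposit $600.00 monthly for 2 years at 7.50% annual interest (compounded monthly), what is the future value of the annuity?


Future value of an ordinary annuity: FV = PMT × ((1 + r)^n − 1) / r
Monthly rate r = 0.075/12 = 0.00625, n = 24
FV = $600.00 × ((1 + 0.075/12)^24 − 1) / (0.075/12)
FV = $600.00 × 25.806723
FV = $15,484.03

FV = PMT × ((1+r)^n - 1)/r = $15,484.03


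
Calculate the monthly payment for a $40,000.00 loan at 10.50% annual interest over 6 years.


Loan payment formula: PMT = PV × r / (1 − (1 + r)^(−n))
Monthly rate r = 0.105/12 = 0.00875, n = 72 months
Denominator: 1 − (1 + 0.105/12)^(−72) = 0.465947
PMT = $40,000.00 × (0.105/12) / 0.465947
PMT = $751.16 per month

PMT = PV × r / (1-(1+r)^(-n)) = $751.16/month


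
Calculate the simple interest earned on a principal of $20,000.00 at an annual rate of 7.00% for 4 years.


Simple interest formula: I = P × r × t
I = $20,000.00 × 0.07 × 4
I = $5,600.00

I = P × r × t = $5,600.00


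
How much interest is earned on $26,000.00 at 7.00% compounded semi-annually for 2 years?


Compound interest earned = final amount − principal.
A = P(1 + r/n)^(nt) = $26,000.00 × (1 + 0.07/2)^(2 × 2) = $29,835.60
Interest = A − P = $29,835.60 − $26,000.00 = $3,835.60

Interest = A - P = $3,835.60


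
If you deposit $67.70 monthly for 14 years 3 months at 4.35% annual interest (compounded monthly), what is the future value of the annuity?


Future value of an ordinary annuity: FV = PMT × ((1 + r)^n − 1) / r
Monthly rate r = 0.0435/12 = 0.003625, n = 171
FV = $67.70 × ((1 + 0.0435/12)^171 − 1) / (0.0435/12)
FV = $67.70 × 236.307201
FV = $15,998.00

FV = PMT × ((1+r)^n - 1)/r = $15,998.00


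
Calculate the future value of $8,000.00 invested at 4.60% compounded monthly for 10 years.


Compound interest formula: A = P(1 + r/n)^(nt)
A = $8,000.00 × (1 + 0.046/12)^(12 × 10)
Growth factor: (1 + 0.046/12)^120 = 1.5826815
A = $8,000.00 × 1.5826815
A = $12,661.45

A = P(1 + r/n)^(nt) = $12,661.45


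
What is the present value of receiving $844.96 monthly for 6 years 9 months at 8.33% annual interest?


Present value of an ordinary annuity: PV = PMT × (1 − (1 + r)^(−n)) / r
Monthly rate r = 0.0833/12 ≈ 0.00694167, n = 81
PV = $844.96 × (1 − (1 + 0.0833/12)^(−81)) / (0.0833/12)
PV = $844.96 × 61.797953
PV = $52,216.80

PV = PMT × (1-(1+r)^(-n))/r = $52,216.80


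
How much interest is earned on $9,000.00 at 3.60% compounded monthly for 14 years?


Compound interest earned = final amount − principal.
A = P(1 + r/n)^(nt) = $9,000.00 × (1 + 0.036/12)^(12 × 14) = $14,886.73
Interest = A − P = $14,886.73 − $9,000.00 = $5,886.73

Interest = A - P = $5,886.73


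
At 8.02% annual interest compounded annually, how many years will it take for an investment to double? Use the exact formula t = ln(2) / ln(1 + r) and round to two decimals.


Doubling condition: (1 + r)^t = 2
Take ln of both sides: t × ln(1 + r) = ln(2)
t = ln(2) / ln(1 + r)
t = 0.693147 / 0.077146
t = 8.98

t = ln(2) / ln(1 + r) = 8.98 years


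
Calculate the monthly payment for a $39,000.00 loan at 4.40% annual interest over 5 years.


Loan payment formula: PMT = PV × r / (1 − (1 + r)^(−n))
Monthly rate r = 0.044/12 ≈ 0.00366667, n = 60 months
Denominator: 1 − (1 + 0.044/12)^(−60) = 0.197158
PMT = $39,000.00 × (0.044/12) / 0.197158
PMT = $725.31 per month

PMT = PV × r / (1-(1+r)^(-n)) = $725.31/month


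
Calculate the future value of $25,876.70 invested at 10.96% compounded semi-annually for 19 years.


Compound interest formula: A = P(1 + r/n)^(nt)
A = $25,876.70 × (1 + 0.1096/2)^(2 × 19)
Growth factor: (1 + 0.1096/2)^38 = 7.5938953
A = $25,876.70 × 7.5938953
A = $196,504.95

A = P(1 + r/n)^(nt) = $196,504.95


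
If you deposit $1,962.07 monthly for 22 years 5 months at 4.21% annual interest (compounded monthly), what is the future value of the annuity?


Future value of an ordinary annuity: FV = PMT × ((1 + r)^n − 1) / r
Monthly rate r = 0.0421/12 ≈ 0.00350833, n = 269
FV = $1,962.07 × ((1 + 0.0421/12)^269 − 1) / (0.0421/12)
FV = $1,962.07 × 446.176959
FV = $875,430.43

FV = PMT × ((1+r)^n - 1)/r = $875,430.43


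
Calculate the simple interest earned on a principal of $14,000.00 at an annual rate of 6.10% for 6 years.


Simple interest formula: I = P × r × t
I = $14,000.00 × 0.061 × 6
I = $5,124.00

I = P × r × t = $5,124.00


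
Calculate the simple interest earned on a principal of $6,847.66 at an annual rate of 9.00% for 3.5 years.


Simple interest formula: I = P × r × t
I = $6,847.66 × 0.09 × 3.5
I = $2,157.01

I = P × r × t = $2,157.01


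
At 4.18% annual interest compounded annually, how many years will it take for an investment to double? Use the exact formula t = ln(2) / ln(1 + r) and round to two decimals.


Doubling condition: (1 + r)^t = 2
Take ln of both sides: t × ln(1 + r) = ln(2)
t = ln(2) / ln(1 + r)
t = 0.693147 / 0.040950
t = 16.93

t = ln(2) / ln(1 + r) = 16.93 years


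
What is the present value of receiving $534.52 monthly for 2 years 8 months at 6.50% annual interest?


Present value of an ordinary annuity: PV = PMT × (1 − (1 + r)^(−n)) / r
Monthly rate r = 0.065/12 ≈ 0.00541667, n = 32
PV = $534.52 × (1 − (1 + 0.065/12)^(−32)) / (0.065/12)
PV = $534.52 × 29.307565
PV = $15,665.48

PV = PMT × (1-(1+r)^(-n))/r = $15,665.48


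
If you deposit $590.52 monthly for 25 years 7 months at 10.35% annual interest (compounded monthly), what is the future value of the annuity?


Future value of an ordinary annuity: FV = PMT × ((1 + r)^n − 1) / r
Monthly rate r = 0.1035/12 = 0.008625, n = 307
FV = $590.52 × ((1 + 0.1035/12)^307 − 1) / (0.1035/12)
FV = $590.52 × 1503.135100
FV = $887,631.34

FV = PMT × ((1+r)^n - 1)/r = $887,631.34


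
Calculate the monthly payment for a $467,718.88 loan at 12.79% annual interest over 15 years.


Loan payment formula: PMT = PV × r / (1 − (1 + r)^(−n))
Monthly rate r = 0.1279/12 ≈ 0.01065833, n = 180 months
Denominator: 1 − (1 + 0.1279/12)^(−180) = 0.851675
PMT = $467,718.88 × (0.1279/12) / 0.851675
PMT = $5,853.29 per month

PMT = PV × r / (1-(1+r)^(-n)) = $5,853.29/month


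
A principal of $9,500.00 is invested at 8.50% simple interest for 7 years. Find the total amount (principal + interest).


Total amount formula: A = P(1 + rt) = P + P·r·t
Interest: I = P × r × t = $9,500.00 × 0.085 × 7 = $5,652.50
A = P + I = $9,500.00 + $5,652.50 = $15,152.50

A = P + I = P(1 + rt) = $15,152.50


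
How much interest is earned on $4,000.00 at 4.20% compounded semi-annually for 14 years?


Compound interest earned = final amount − principal.
A = P(1 + r/n)^(nt) = $4,000.00 × (1 + 0.042/2)^(2 × 14) = $7,157.82
Interest = A − P = $7,157.82 − $4,000.00 = $3,157.82

Interest = A - P = $3,157.82


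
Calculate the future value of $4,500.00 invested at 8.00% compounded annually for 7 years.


Compound interest formula: A = P(1 + r/n)^(nt)
A = $4,500.00 × (1 + 0.08/1)^(1 × 7)
Growth factor: (1 + 0.08/1)^7 = 1.713824
A = $4,500.00 × 1.713824
A = $7,712.21

A = P(1 + r/n)^(nt) = $7,712.21


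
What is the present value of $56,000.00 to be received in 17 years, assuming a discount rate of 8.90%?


Present value formula: PV = FV / (1 + r)^t
PV = $56,000.00 / (1 + 0.089)^17
PV = $56,000.00 / 4.260631
PV = $13,143.59

PV = FV / (1 + r)^t = $13,143.59


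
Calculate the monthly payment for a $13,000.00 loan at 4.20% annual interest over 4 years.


Loan payment formula: PMT = PV × r / (1 − (1 + r)^(−n))
Monthly rate r = 0.042/12 = 0.0035, n = 48 months
Denominator: 1 − (1 + 0.042/12)^(−48) = 0.154398
PMT = $13,000.00 × (0.042/12) / 0.154398
PMT = $294.69 per month

PMT = PV × r / (1-(1+r)^(-n)) = $294.69/month


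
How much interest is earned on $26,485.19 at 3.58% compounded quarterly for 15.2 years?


Compound interest earned = final amount − principal.
A = P(1 + r/n)^(nt) = $26,485.19 × (1 + 0.0358/4)^(4 × 15.2) = $45,527.89
Interest = A − P = $45,527.89 − $26,485.19 = $19,042.70

Interest = A - P = $19,042.70


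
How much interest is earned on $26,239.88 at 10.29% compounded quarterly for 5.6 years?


Compound interest earned = final amount − principal.
A = P(1 + r/n)^(nt) = $26,239.88 × (1 + 0.1029/4)^(4 × 5.6) = $46,350.55
Interest = A − P = $46,350.55 − $26,239.88 = $20,110.67

Interest = A - P = $20,110.67


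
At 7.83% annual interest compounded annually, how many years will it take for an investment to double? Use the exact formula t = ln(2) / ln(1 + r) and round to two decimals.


Doubling condition: (1 + r)^t = 2
Take ln of both sides: t × ln(1 + r) = ln(2)
t = ln(2) / ln(1 + r)
t = 0.693147 / 0.075386
t = 9.19

t = ln(2) / ln(1 + r) = 9.19 years


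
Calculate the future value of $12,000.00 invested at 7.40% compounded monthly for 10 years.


Compound interest formula: A = P(1 + r/n)^(nt)
A = $12,000.00 × (1 + 0.074/12)^(12 × 10)
Growth factor: (1 + 0.074/12)^120 = 2.091178
A = $12,000.00 × 2.091178
A = $25,094.14

A = P(1 + r/n)^(nt) = $25,094.14


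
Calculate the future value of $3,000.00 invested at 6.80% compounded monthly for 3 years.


Compound interest formula: A = P(1 + r/n)^(nt)
A = $3,000.00 × (1 + 0.068/12)^(12 × 3)
Growth factor: (1 + 0.068/12)^36 = 1.225592
A = $3,000.00 × 1.225592
A = $3,676.78

A = P(1 + r/n)^(nt) = $3,676.78


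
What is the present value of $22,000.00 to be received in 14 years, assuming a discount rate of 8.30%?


Present value formula: PV = FV / (1 + r)^t
PV = $22,000.00 / (1 + 0.083)^14
PV = $22,000.00 / 3.053503
PV = $7,204.84

PV = FV / (1 + r)^t = $7,204.84


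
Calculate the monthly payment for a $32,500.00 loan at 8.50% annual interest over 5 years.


Loan payment formula: PMT = PV × r / (1 − (1 + r)^(−n))
Monthly rate r = 0.085/12 ≈ 0.00708333, n = 60 months
Denominator: 1 − (1 + 0.085/12)^(−60) = 0.345250
PMT = $32,500.00 × (0.085/12) / 0.345250
PMT = $666.79 per month

PMT = PV × r / (1-(1+r)^(-n)) = $666.79/month


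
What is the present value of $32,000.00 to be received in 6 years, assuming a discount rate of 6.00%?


Present value formula: PV = FV / (1 + r)^t
PV = $32,000.00 / (1 + 0.06)^6
PV = $32,000.00 / 1.418519
PV = $22,558.74

PV = FV / (1 + r)^t = $22,558.74


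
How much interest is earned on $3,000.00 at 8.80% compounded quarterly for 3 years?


Compound interest earned = final amount − principal.
A = P(1 + r/n)^(nt) = $3,000.00 × (1 + 0.088/4)^(4 × 3) = $3,895.22
Interest = A − P = $3,895.22 − $3,000.00 = $895.22

Interest = A - P = $895.22


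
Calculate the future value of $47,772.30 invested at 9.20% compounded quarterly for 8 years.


Compound interest formula: A = P(1 + r/n)^(nt)
A = $47,772.30 × (1 + 0.092/4)^(4 × 8)
Growth factor: (1 + 0.092/4)^32 = 2.070238
A = $47,772.30 × 2.070238
A = $98,900.03

A = P(1 + r/n)^(nt) = $98,900.03


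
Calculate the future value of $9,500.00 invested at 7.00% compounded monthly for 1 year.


Compound interest formula: A = P(1 + r/n)^(nt)
A = $9,500.00 × (1 + 0.07/12)^(12 × 1)
Growth factor: (1 + 0.07/12)^12 = 1.0722901
A = $9,500.00 × 1.0722901
A = $10,186.76

A = P(1 + r/n)^(nt) = $10,186.76


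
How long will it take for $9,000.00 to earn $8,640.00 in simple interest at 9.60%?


Rearrange the simple interest formula for t:
I = P × r × t  ⇒  t = I / (P × r)
t = $8,640.00 / ($9,000.00 × 0.096)
t = 10

t = I/(P×r) = 10 years


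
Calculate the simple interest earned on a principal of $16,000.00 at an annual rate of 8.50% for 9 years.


Simple interest formula: I = P × r × t
I = $16,000.00 × 0.085 × 9
I = $12,240.00

I = P × r × t = $12,240.00


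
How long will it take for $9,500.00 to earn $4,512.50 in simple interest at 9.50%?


Rearrange the simple interest formula for t:
I = P × r × t  ⇒  t = I / (P × r)
t = $4,512.50 / ($9,500.00 × 0.095)
t = 5

t = I/(P×r) = 5 years


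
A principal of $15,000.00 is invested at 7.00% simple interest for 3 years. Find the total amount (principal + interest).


Total amount formula: A = P(1 + rt) = P + P·r·t
Interest: I = P × r × t = $15,000.00 × 0.07 × 3 = $3,150.00
A = P + I = $15,000.00 + $3,150.00 = $18,150.00

A = P + I = P(1 + rt) = $18,150.00


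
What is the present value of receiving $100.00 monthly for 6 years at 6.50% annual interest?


Present value of an ordinary annuity: PV = PMT × (1 − (1 + r)^(−n)) / r
Monthly rate r = 0.065/12 ≈ 0.00541667, n = 72
PV = $100.00 × (1 − (1 + 0.065/12)^(−72)) / (0.065/12)
PV = $100.00 × 59.488649
PV = $5,948.86

PV = PMT × (1-(1+r)^(-n))/r = $5,948.86


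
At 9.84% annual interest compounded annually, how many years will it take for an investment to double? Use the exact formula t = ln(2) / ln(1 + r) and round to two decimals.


Doubling condition: (1 + r)^t = 2
Take ln of both sides: t × ln(1 + r) = ln(2)
t = ln(2) / ln(1 + r)
t = 0.693147 / 0.093855
t = 7.39

t = ln(2) / ln(1 + r) = 7.39 years


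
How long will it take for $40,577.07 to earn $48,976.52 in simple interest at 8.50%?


Rearrange the simple interest formula for t:
I = P × r × t  ⇒  t = I / (P × r)
t = $48,976.52 / ($40,577.07 × 0.085)
t = 14.2

t = I/(P×r) = 14.2 years


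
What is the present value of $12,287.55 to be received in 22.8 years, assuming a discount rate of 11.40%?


Present value formula: PV = FV / (1 + r)^t
PV = $12,287.55 / (1 + 0.114)^22.8
PV = $12,287.55 / 11.721477
PV = $1,048.29

PV = FV / (1 + r)^t = $1,048.29


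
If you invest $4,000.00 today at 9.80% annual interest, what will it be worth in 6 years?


Future value formula: FV = PV × (1 + r)^t
FV = $4,000.00 × (1 + 0.098)^6
FV = $4,000.00 × 1.752323
FV = $7,009.29

FV = PV × (1 + r)^t = $7,009.29


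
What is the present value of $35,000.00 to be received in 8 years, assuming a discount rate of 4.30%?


Present value formula: PV = FV / (1 + r)^t
PV = $35,000.00 / (1 + 0.043)^8
PV = $35,000.00 / 1.400472
PV = $24,991.57

PV = FV / (1 + r)^t = $24,991.57


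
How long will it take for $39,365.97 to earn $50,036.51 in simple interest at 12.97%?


Rearrange the simple interest formula for t:
I = P × r × t  ⇒  t = I / (P × r)
t = $50,036.51 / ($39,365.97 × 0.1297)
t = 9.8

t = I/(P×r) = 9.8 years


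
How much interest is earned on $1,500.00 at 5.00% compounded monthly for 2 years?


Compound interest earned = final amount − principal.
A = P(1 + r/n)^(nt) = $1,500.00 × (1 + 0.05/12)^(12 × 2) = $1,657.41
Interest = A − P = $1,657.41 − $1,500.00 = $157.41

Interest = A - P = $157.41


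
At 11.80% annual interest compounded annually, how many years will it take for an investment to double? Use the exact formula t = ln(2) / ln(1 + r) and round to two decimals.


Doubling condition: (1 + r)^t = 2
Take ln of both sides: t × ln(1 + r) = ln(2)
t = ln(2) / ln(1 + r)
t = 0.693147 / 0.111541
t = 6.21

t = ln(2) / ln(1 + r) = 6.21 years


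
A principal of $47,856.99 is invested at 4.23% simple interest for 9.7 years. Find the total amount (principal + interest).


Total amount formula: A = P(1 + rt) = P + P·r·t
Interest: I = P × r × t = $47,856.99 × 0.0423 × 9.7 = $19,636.20
A = P + I = $47,856.99 + $19,636.20 = $67,493.19

A = P + I = P(1 + rt) = $67,493.19


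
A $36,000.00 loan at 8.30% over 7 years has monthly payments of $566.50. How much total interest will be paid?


Total paid over the life of the loan = PMT × n.
Total paid = $566.50 × 84 = $47,586.00
Total interest = total paid − principal = $47,586.00 − $36,000.00 = $11,586.00

Total interest = (PMT × n) - PV = $11,586.00


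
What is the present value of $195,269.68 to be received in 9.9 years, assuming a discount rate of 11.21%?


Present value formula: PV = FV / (1 + r)^t
PV = $195,269.68 / (1 + 0.1121)^9.9
PV = $195,269.68 / 2.8630176
PV = $68,204.15

PV = FV / (1 + r)^t = $68,204.15


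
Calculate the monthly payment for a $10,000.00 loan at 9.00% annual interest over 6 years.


Loan payment formula: PMT = PV × r / (1 − (1 + r)^(−n))
Monthly rate r = 0.09/12 = 0.0075, n = 72 months
Denominator: 1 − (1 + 0.09/12)^(−72) = 0.416076
PMT = $10,000.00 × (0.09/12) / 0.416076
PMT = $180.26 per month

PMT = PV × r / (1-(1+r)^(-n)) = $180.26/month


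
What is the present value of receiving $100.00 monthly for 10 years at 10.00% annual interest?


Present value of an ordinary annuity: PV = PMT × (1 − (1 + r)^(−n)) / r
Monthly rate r = 0.1/12 ≈ 0.00833333, n = 120
PV = $100.00 × (1 − (1 + 0.1/12)^(−120)) / (0.1/12)
PV = $100.00 × 75.671163
PV = $7,567.12

PV = PMT × (1-(1+r)^(-n))/r = $7,567.12


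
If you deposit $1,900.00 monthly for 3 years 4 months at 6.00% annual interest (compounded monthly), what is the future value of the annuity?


Future value of an ordinary annuity: FV = PMT × ((1 + r)^n − 1) / r
Monthly rate r = 0.06/12 = 0.005, n = 40
FV = $1,900.00 × ((1 + 0.06/12)^40 − 1) / (0.06/12)
FV = $1,900.00 × 44.158847
FV = $83,901.81

FV = PMT × ((1+r)^n - 1)/r = $83,901.81


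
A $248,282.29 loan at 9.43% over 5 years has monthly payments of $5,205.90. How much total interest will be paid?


Total paid over the life of the loan = PMT × n.
Total paid = $5,205.90 × 60 = $312,354.00
Total interest = total paid − principal = $312,354.00 − $248,282.29 = $64,071.71

Total interest = (PMT × n) - PV = $64,071.71


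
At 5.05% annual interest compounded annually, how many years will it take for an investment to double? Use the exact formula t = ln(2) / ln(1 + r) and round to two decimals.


Doubling condition: (1 + r)^t = 2
Take ln of both sides: t × ln(1 + r) = ln(2)
t = ln(2) / ln(1 + r)
t = 0.693147 / 0.049266
t = 14.07

t = ln(2) / ln(1 + r) = 14.07 years


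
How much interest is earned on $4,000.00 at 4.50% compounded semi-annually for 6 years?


Compound interest earned = final amount − principal.
A = P(1 + r/n)^(nt) = $4,000.00 × (1 + 0.045/2)^(2 × 6) = $5,224.20
Interest = A − P = $5,224.20 − $4,000.00 = $1,224.20

Interest = A - P = $1,224.20


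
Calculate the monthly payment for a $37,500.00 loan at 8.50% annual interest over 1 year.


Loan payment formula: PMT = PV × r / (1 − (1 + r)^(−n))
Monthly rate r = 0.085/12 ≈ 0.00708333, n = 12 months
Denominator: 1 − (1 + 0.085/12)^(−12) = 0.0812125
PMT = $37,500.00 × (0.085/12) / 0.0812125
PMT = $3,270.74 per month

PMT = PV × r / (1-(1+r)^(-n)) = $3,270.74/month


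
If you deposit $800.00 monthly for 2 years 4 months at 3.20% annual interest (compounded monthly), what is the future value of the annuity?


Future value of an ordinary annuity: FV = PMT × ((1 + r)^n − 1) / r
Monthly rate r = 0.032/12 ≈ 0.00266667, n = 28
FV = $800.00 × ((1 + 0.032/12)^28 − 1) / (0.032/12)
FV = $800.00 × 29.031689
FV = $23,225.35

FV = PMT × ((1+r)^n - 1)/r = $23,225.35


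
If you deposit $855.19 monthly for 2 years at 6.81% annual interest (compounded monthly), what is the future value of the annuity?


Future value of an ordinary annuity: FV = PMT × ((1 + r)^n − 1) / r
Monthly rate r = 0.0681/12 = 0.005675, n = 24
FV = $855.19 × ((1 + 0.0681/12)^24 − 1) / (0.0681/12)
FV = $855.19 × 25.633471
FV = $21,921.49

FV = PMT × ((1+r)^n - 1)/r = $21,921.49


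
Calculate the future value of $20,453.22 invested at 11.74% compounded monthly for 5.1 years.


Compound interest formula: A = P(1 + r/n)^(nt)
A = $20,453.22 × (1 + 0.1174/12)^(12 × 5.1)
Growth factor: (1 + 0.1174/12)^61.2 = 1.814537
A = $20,453.22 × 1.814537
A = $37,113.12

A = P(1 + r/n)^(nt) = $37,113.12


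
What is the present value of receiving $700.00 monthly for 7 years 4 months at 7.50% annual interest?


Present value of an ordinary annuity: PV = PMT × (1 − (1 + r)^(−n)) / r
Monthly rate r = 0.075/12 = 0.00625, n = 88
PV = $700.00 × (1 − (1 + 0.075/12)^(−88)) / (0.075/12)
PV = $700.00 × 67.529892
PV = $47,270.92

PV = PMT × (1-(1+r)^(-n))/r = $47,270.92


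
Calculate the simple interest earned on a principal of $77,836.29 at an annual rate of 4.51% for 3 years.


Simple interest formula: I = P × r × t
I = $77,836.29 × 0.0451 × 3
I = $10,531.25

I = P × r × t = $10,531.25


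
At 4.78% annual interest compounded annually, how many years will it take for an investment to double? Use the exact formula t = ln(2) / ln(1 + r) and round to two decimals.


Doubling condition: (1 + r)^t = 2
Take ln of both sides: t × ln(1 + r) = ln(2)
t = ln(2) / ln(1 + r)
t = 0.693147 / 0.046693
t = 14.84

t = ln(2) / ln(1 + r) = 14.84 years


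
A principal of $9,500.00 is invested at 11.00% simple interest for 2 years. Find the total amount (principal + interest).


Total amount formula: A = P(1 + rt) = P + P·r·t
Interest: I = P × r × t = $9,500.00 × 0.11 × 2 = $2,090.00
A = P + I = $9,500.00 + $2,090.00 = $11,590.00

A = P + I = P(1 + rt) = $11,590.00


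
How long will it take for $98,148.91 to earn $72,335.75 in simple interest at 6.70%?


Rearrange the simple interest formula for t:
I = P × r × t  ⇒  t = I / (P × r)
t = $72,335.75 / ($98,148.91 × 0.067)
t = 11

t = I/(P×r) = 11 years


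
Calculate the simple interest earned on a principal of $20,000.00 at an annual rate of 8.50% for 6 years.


Simple interest formula: I = P × r × t
I = $20,000.00 × 0.085 × 6
I = $10,200.00

I = P × r × t = $10,200.00


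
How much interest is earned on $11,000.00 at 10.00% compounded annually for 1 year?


Compound interest earned = final amount − principal.
A = P(1 + r/n)^(nt) = $11,000.00 × (1 + 0.1/1)^(1 × 1) = $12,100.00
Interest = A − P = $12,100.00 − $11,000.00 = $1,100.00

Interest = A - P = $1,100.00


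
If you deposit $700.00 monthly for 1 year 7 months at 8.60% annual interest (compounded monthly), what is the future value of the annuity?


Future value of an ordinary annuity: FV = PMT × ((1 + r)^n − 1) / r
Monthly rate r = 0.086/12 ≈ 0.00716667, n = 19
FV = $700.00 × ((1 + 0.086/12)^19 − 1) / (0.086/12)
FV = $700.00 × 20.276727
FV = $14,193.71

FV = PMT × ((1+r)^n - 1)/r = $14,193.71


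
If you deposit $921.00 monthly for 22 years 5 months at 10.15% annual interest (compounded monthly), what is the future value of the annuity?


Future value of an ordinary annuity: FV = PMT × ((1 + r)^n − 1) / r
Monthly rate r = 0.1015/12 ≈ 0.00845833, n = 269
FV = $921.00 × ((1 + 0.1015/12)^269 − 1) / (0.1015/12)
FV = $921.00 × 1021.252067
FV = $940,573.15

FV = PMT × ((1+r)^n - 1)/r = $940,573.15


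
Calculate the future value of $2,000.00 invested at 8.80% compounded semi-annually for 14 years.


Compound interest formula: A = P(1 + r/n)^(nt)
A = $2,000.00 × (1 + 0.088/2)^(2 × 14)
Growth factor: (1 + 0.088/2)^28 = 3.338981
A = $2,000.00 × 3.338981
A = $6,677.96

A = P(1 + r/n)^(nt) = $6,677.96


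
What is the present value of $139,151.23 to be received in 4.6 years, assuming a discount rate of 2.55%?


Present value formula: PV = FV / (1 + r)^t
PV = $139,151.23 / (1 + 0.0255)^4.6
PV = $139,151.23 / 1.12280428
PV = $123,931.87

PV = FV / (1 + r)^t = $123,931.87


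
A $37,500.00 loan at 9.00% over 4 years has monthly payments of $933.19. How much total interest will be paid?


Total paid over the life of the loan = PMT × n.
Total paid = $933.19 × 48 = $44,793.12
Total interest = total paid − principal = $44,793.12 − $37,500.00 = $7,293.12

Total interest = (PMT × n) - PV = $7,293.12


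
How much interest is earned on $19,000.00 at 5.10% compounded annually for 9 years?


Compound interest earned = final amount − principal.
A = P(1 + r/n)^(nt) = $19,000.00 × (1 + 0.051/1)^(1 × 9) = $29,728.85
Interest = A − P = $29,728.85 − $19,000.00 = $10,728.85

Interest = A - P = $10,728.85


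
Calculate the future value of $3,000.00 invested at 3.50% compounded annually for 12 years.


Compound interest formula: A = P(1 + r/n)^(nt)
A = $3,000.00 × (1 + 0.035/1)^(1 × 12)
Growth factor: (1 + 0.035/1)^12 = 1.511069
A = $3,000.00 × 1.511069
A = $4,533.21

A = P(1 + r/n)^(nt) = $4,533.21


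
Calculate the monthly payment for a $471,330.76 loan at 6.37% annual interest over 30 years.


Loan payment formula: PMT = PV × r / (1 − (1 + r)^(−n))
Monthly rate r = 0.0637/12 ≈ 0.00530833, n = 360 months
Denominator: 1 − (1 + 0.0637/12)^(−360) = 0.851318
PMT = $471,330.76 × (0.0637/12) / 0.851318
PMT = $2,938.95 per month

PMT = PV × r / (1-(1+r)^(-n)) = $2,938.95/month


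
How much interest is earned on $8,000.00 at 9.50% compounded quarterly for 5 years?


Compound interest earned = final amount − principal.
A = P(1 + r/n)^(nt) = $8,000.00 × (1 + 0.095/4)^(4 × 5) = $12,792.88
Interest = A − P = $12,792.88 − $8,000.00 = $4,792.88

Interest = A - P = $4,792.88


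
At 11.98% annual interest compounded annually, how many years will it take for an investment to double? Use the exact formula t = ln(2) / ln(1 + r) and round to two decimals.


Doubling condition: (1 + r)^t = 2
Take ln of both sides: t × ln(1 + r) = ln(2)
t = ln(2) / ln(1 + r)
t = 0.693147 / 0.113150
t = 6.13

t = ln(2) / ln(1 + r) = 6.13 years


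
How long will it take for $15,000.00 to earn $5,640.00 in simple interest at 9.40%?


Rearrange the simple interest formula for t:
I = P × r × t  ⇒  t = I / (P × r)
t = $5,640.00 / ($15,000.00 × 0.094)
t = 4

t = I/(P×r) = 4 years


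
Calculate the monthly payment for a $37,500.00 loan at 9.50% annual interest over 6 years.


Loan payment formula: PMT = PV × r / (1 − (1 + r)^(−n))
Monthly rate r = 0.095/12 ≈ 0.00791667, n = 72 months
Denominator: 1 − (1 + 0.095/12)^(−72) = 0.433204
PMT = $37,500.00 × (0.095/12) / 0.433204
PMT = $685.30 per month

PMT = PV × r / (1-(1+r)^(-n)) = $685.30/month


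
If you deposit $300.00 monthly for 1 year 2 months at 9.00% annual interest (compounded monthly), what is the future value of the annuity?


Future value of an ordinary annuity: FV = PMT × ((1 + r)^n − 1) / r
Monthly rate r = 0.09/12 = 0.0075, n = 14
FV = $300.00 × ((1 + 0.09/12)^14 − 1) / (0.09/12)
FV = $300.00 × 14.703404
FV = $4,411.02

FV = PMT × ((1+r)^n - 1)/r = $4,411.02


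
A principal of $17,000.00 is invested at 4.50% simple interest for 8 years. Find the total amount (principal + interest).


Total amount formula: A = P(1 + rt) = P + P·r·t
Interest: I = P × r × t = $17,000.00 × 0.045 × 8 = $6,120.00
A = P + I = $17,000.00 + $6,120.00 = $23,120.00

A = P + I = P(1 + rt) = $23,120.00


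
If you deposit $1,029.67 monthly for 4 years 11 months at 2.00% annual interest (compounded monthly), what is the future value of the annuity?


Future value of an ordinary annuity: FV = PMT × ((1 + r)^n − 1) / r
Monthly rate r = 0.02/12 ≈ 0.00166667, n = 59
FV = $1,029.67 × ((1 + 0.02/12)^59 − 1) / (0.02/12)
FV = $1,029.67 × 61.944116
FV = $63,782.00

FV = PMT × ((1+r)^n - 1)/r = $63,782.00


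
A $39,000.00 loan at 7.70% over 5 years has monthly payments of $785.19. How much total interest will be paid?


Total paid over the life of the loan = PMT × n.
Total paid = $785.19 × 60 = $47,111.40
Total interest = total paid − principal = $47,111.40 − $39,000.00 = $8,111.40

Total interest = (PMT × n) - PV = $8,111.40


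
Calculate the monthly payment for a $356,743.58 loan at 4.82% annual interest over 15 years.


Loan payment formula: PMT = PV × r / (1 − (1 + r)^(−n))
Monthly rate r = 0.0482/12 ≈ 0.00401667, n = 180 months
Denominator: 1 − (1 + 0.0482/12)^(−180) = 0.514003
PMT = $356,743.58 × (0.0482/12) / 0.514003
PMT = $2,787.77 per month

PMT = PV × r / (1-(1+r)^(-n)) = $2,787.77/month


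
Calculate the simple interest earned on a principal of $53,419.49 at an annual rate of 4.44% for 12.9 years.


Simple interest formula: I = P × r × t
I = $53,419.49 × 0.0444 × 12.9
I = $30,596.55

I = P × r × t = $30,596.55


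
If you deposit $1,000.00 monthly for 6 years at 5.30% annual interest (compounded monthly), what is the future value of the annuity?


Future value of an ordinary annuity: FV = PMT × ((1 + r)^n − 1) / r
Monthly rate r = 0.053/12 ≈ 0.00441667, n = 72
FV = $1,000.00 × ((1 + 0.053/12)^72 − 1) / (0.053/12)
FV = $1,000.00 × 84.546628
FV = $84,546.63

FV = PMT × ((1+r)^n - 1)/r = $84,546.63


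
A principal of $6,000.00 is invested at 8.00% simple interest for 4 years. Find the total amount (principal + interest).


Total amount formula: A = P(1 + rt) = P + P·r·t
Interest: I = P × r × t = $6,000.00 × 0.08 × 4 = $1,920.00
A = P + I = $6,000.00 + $1,920.00 = $7,920.00

A = P + I = P(1 + rt) = $7,920.00


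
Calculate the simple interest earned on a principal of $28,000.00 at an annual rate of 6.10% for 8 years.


Simple interest formula: I = P × r × t
I = $28,000.00 × 0.061 × 8
I = $13,664.00

I = P × r × t = $13,664.00


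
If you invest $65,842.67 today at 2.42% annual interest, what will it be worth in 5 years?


Future value formula: FV = PV × (1 + r)^t
FV = $65,842.67 × (1 + 0.0242)^5
FV = $65,842.67 × 1.1269998
FV = $74,204.68

FV = PV × (1 + r)^t = $74,204.68


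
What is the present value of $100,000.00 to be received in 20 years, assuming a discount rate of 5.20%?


Present value formula: PV = FV / (1 + r)^t
PV = $100,000.00 / (1 + 0.052)^20
PV = $100,000.00 / 2.756226
PV = $36,281.50

PV = FV / (1 + r)^t = $36,281.50


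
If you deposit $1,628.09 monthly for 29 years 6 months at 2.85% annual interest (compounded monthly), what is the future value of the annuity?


Future value of an ordinary annuity: FV = PMT × ((1 + r)^n − 1) / r
Monthly rate r = 0.0285/12 = 0.002375, n = 354
FV = $1,628.09 × ((1 + 0.0285/12)^354 − 1) / (0.0285/12)
FV = $1,628.09 × 554.019090
FV = $901,992.94

FV = PMT × ((1+r)^n - 1)/r = $901,992.94


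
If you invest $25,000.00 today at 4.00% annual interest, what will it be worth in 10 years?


Future value formula: FV = PV × (1 + r)^t
FV = $25,000.00 × (1 + 0.04)^10
FV = $25,000.00 × 1.4802443
FV = $37,006.11

FV = PV × (1 + r)^t = $37,006.11


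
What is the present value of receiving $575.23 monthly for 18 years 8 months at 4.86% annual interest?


Present value of an ordinary annuity: PV = PMT × (1 − (1 + r)^(−n)) / r
Monthly rate r = 0.0486/12 = 0.00405, n = 224
PV = $575.23 × (1 − (1 + 0.0486/12)^(−224)) / (0.0486/12)
PV = $575.23 × 147.063433
PV = $84,595.30

PV = PMT × (1-(1+r)^(-n))/r = $84,595.30


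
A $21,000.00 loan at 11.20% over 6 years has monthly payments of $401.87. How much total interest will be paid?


Total paid over the life of the loan = PMT × n.
Total paid = $401.87 × 72 = $28,934.64
Total interest = total paid − principal = $28,934.64 − $21,000.00 = $7,934.64

Total interest = (PMT × n) - PV = $7,934.64


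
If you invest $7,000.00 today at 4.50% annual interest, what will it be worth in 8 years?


Future value formula: FV = PV × (1 + r)^t
FV = $7,000.00 × (1 + 0.045)^8
FV = $7,000.00 × 1.4221006
FV = $9,954.70

FV = PV × (1 + r)^t = $9,954.70


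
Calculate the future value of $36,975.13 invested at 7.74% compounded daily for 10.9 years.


Compound interest formula: A = P(1 + r/n)^(nt)
A = $36,975.13 × (1 + 0.0774/365)^(365 × 10.9)
Growth factor: (1 + 0.0774/365)^3978.5 = 2.3246525
A = $36,975.13 × 2.3246525
A = $85,954.33

A = P(1 + r/n)^(nt) = $85,954.33


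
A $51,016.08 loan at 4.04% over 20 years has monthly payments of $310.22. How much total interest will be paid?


Total paid over the life of the loan = PMT × n.
Total paid = $310.22 × 240 = $74,452.80
Total interest = total paid − principal = $74,452.80 − $51,016.08 = $23,436.72

Total interest = (PMT × n) - PV = $23,436.72


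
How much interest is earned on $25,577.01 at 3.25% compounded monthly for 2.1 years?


Compound interest earned = final amount − principal.
A = P(1 + r/n)^(nt) = $25,577.01 × (1 + 0.0325/12)^(12 × 2.1) = $27,381.06
Interest = A − P = $27,381.06 − $25,577.01 = $1,804.05

Interest = A - P = $1,804.05


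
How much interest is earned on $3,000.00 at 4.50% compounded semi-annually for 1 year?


Compound interest earned = final amount − principal.
A = P(1 + r/n)^(nt) = $3,000.00 × (1 + 0.045/2)^(2 × 1) = $3,136.52
Interest = A − P = $3,136.52 − $3,000.00 = $136.52

Interest = A - P = $136.52


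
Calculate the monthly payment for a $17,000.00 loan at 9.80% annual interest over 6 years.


Loan payment formula: PMT = PV × r / (1 − (1 + r)^(−n))
Monthly rate r = 0.098/12 ≈ 0.00816667, n = 72 months
Denominator: 1 − (1 + 0.098/12)^(−72) = 0.443235
PMT = $17,000.00 × (0.098/12) / 0.443235
PMT = $313.23 per month

PMT = PV × r / (1-(1+r)^(-n)) = $313.23/month


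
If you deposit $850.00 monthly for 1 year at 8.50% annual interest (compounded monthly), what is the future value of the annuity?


Future value of an ordinary annuity: FV = PMT × ((1 + r)^n − 1) / r
Monthly rate r = 0.085/12 ≈ 0.00708333, n = 12
FV = $850.00 × ((1 + 0.085/12)^12 − 1) / (0.085/12)
FV = $850.00 × 12.478716
FV = $10,606.91

FV = PMT × ((1+r)^n - 1)/r = $10,606.91


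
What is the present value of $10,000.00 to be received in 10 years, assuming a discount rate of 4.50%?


Present value formula: PV = FV / (1 + r)^t
PV = $10,000.00 / (1 + 0.045)^10
PV = $10,000.00 / 1.552969
PV = $6,439.28

PV = FV / (1 + r)^t = $6,439.28


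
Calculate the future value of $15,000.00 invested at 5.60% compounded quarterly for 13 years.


Compound interest formula: A = P(1 + r/n)^(nt)
A = $15,000.00 × (1 + 0.056/4)^(4 × 13)
Growth factor: (1 + 0.056/4)^52 = 2.0605049
A = $15,000.00 × 2.0605049
A = $30,907.57

A = P(1 + r/n)^(nt) = $30,907.57


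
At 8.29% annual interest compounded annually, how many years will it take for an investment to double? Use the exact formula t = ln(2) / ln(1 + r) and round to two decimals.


Doubling condition: (1 + r)^t = 2
Take ln of both sides: t × ln(1 + r) = ln(2)
t = ln(2) / ln(1 + r)
t = 0.693147 / 0.079643
t = 8.70

t = ln(2) / ln(1 + r) = 8.70 years


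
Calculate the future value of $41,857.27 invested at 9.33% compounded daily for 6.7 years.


Compound interest formula: A = P(1 + r/n)^(nt)
A = $41,857.27 × (1 + 0.0933/365)^(365 × 6.7)
Growth factor: (1 + 0.0933/365)^2445.5 = 1.8683022
A = $41,857.27 × 1.8683022
A = $78,202.03

A = P(1 + r/n)^(nt) = $78,202.03


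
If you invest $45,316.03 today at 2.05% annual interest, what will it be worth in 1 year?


Future value formula: FV = PV × (1 + r)^t
FV = $45,316.03 × (1 + 0.0205)^1
FV = $45,316.03 × 1.020500
FV = $46,245.01

FV = PV × (1 + r)^t = $46,245.01


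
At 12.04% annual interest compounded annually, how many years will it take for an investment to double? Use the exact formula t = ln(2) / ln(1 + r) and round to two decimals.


Doubling condition: (1 + r)^t = 2
Take ln of both sides: t × ln(1 + r) = ln(2)
t = ln(2) / ln(1 + r)
t = 0.693147 / 0.113686
t = 6.10

t = ln(2) / ln(1 + r) = 6.10 years


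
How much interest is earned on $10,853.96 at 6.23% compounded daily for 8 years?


Compound interest earned = final amount − principal.
A = P(1 + r/n)^(nt) = $10,853.96 × (1 + 0.0623/365)^(365 × 8) = $17,865.79
Interest = A − P = $17,865.79 − $10,853.96 = $7,011.83

Interest = A - P = $7,011.83


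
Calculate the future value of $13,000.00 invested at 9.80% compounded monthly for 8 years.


Compound interest formula: A = P(1 + r/n)^(nt)
A = $13,000.00 × (1 + 0.098/12)^(12 × 8)
Growth factor: (1 + 0.098/12)^96 = 2.183253
A = $13,000.00 × 2.183253
A = $28,382.29

A = P(1 + r/n)^(nt) = $28,382.29


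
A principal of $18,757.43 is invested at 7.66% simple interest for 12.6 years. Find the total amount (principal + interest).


Total amount formula: A = P(1 + rt) = P + P·r·t
Interest: I = P × r × t = $18,757.43 × 0.0766 × 12.6 = $18,103.92
A = P + I = $18,757.43 + $18,103.92 = $36,861.35

A = P + I = P(1 + rt) = $36,861.35


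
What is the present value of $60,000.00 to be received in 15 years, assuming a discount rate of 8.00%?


Present value formula: PV = FV / (1 + r)^t
PV = $60,000.00 / (1 + 0.08)^15
PV = $60,000.00 / 3.172169
PV = $18,914.50

PV = FV / (1 + r)^t = $18,914.50


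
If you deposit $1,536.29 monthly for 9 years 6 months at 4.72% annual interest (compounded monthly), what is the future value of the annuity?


Future value of an ordinary annuity: FV = PMT × ((1 + r)^n − 1) / r
Monthly rate r = 0.0472/12 ≈ 0.00393333, n = 114
FV = $1,536.29 × ((1 + 0.0472/12)^114 − 1) / (0.0472/12)
FV = $1,536.29 × 143.498720
FV = $220,455.65

FV = PMT × ((1+r)^n - 1)/r = $220,455.65


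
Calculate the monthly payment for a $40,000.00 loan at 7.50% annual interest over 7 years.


Loan payment formula: PMT = PV × r / (1 − (1 + r)^(−n))
Monthly rate r = 0.075/12 = 0.00625, n = 84 months
Denominator: 1 − (1 + 0.075/12)^(−84) = 0.407477
PMT = $40,000.00 × (0.075/12) / 0.407477
PMT = $613.53 per month

PMT = PV × r / (1-(1+r)^(-n)) = $613.53/month


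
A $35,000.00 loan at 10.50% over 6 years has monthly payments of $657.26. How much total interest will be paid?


Total paid over the life of the loan = PMT × n.
Total paid = $657.26 × 72 = $47,322.72
Total interest = total paid − principal = $47,322.72 − $35,000.00 = $12,322.72

Total interest = (PMT × n) - PV = $12,322.72
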